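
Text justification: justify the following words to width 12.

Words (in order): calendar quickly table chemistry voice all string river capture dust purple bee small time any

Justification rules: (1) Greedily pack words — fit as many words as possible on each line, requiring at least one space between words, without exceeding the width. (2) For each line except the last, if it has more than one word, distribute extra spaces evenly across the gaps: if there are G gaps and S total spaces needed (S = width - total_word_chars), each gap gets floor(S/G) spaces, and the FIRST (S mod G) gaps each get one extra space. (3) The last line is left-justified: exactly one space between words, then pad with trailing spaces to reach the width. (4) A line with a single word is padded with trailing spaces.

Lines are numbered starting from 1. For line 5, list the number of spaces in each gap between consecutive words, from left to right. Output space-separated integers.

Answer: 4

Derivation:
Line 1: ['calendar'] (min_width=8, slack=4)
Line 2: ['quickly'] (min_width=7, slack=5)
Line 3: ['table'] (min_width=5, slack=7)
Line 4: ['chemistry'] (min_width=9, slack=3)
Line 5: ['voice', 'all'] (min_width=9, slack=3)
Line 6: ['string', 'river'] (min_width=12, slack=0)
Line 7: ['capture', 'dust'] (min_width=12, slack=0)
Line 8: ['purple', 'bee'] (min_width=10, slack=2)
Line 9: ['small', 'time'] (min_width=10, slack=2)
Line 10: ['any'] (min_width=3, slack=9)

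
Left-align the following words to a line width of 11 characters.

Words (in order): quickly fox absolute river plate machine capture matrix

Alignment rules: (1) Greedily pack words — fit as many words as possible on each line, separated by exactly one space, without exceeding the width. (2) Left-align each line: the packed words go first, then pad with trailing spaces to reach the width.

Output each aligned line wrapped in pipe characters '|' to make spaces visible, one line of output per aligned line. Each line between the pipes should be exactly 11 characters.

Line 1: ['quickly', 'fox'] (min_width=11, slack=0)
Line 2: ['absolute'] (min_width=8, slack=3)
Line 3: ['river', 'plate'] (min_width=11, slack=0)
Line 4: ['machine'] (min_width=7, slack=4)
Line 5: ['capture'] (min_width=7, slack=4)
Line 6: ['matrix'] (min_width=6, slack=5)

Answer: |quickly fox|
|absolute   |
|river plate|
|machine    |
|capture    |
|matrix     |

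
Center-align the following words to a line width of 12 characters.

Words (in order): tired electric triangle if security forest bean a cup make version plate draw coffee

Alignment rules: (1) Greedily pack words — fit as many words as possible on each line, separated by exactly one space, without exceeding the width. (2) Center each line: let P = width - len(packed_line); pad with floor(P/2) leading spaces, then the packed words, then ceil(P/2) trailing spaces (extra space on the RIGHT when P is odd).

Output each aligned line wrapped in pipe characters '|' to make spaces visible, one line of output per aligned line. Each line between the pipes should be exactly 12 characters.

Answer: |   tired    |
|  electric  |
|triangle if |
|  security  |
|forest bean |
| a cup make |
|  version   |
| plate draw |
|   coffee   |

Derivation:
Line 1: ['tired'] (min_width=5, slack=7)
Line 2: ['electric'] (min_width=8, slack=4)
Line 3: ['triangle', 'if'] (min_width=11, slack=1)
Line 4: ['security'] (min_width=8, slack=4)
Line 5: ['forest', 'bean'] (min_width=11, slack=1)
Line 6: ['a', 'cup', 'make'] (min_width=10, slack=2)
Line 7: ['version'] (min_width=7, slack=5)
Line 8: ['plate', 'draw'] (min_width=10, slack=2)
Line 9: ['coffee'] (min_width=6, slack=6)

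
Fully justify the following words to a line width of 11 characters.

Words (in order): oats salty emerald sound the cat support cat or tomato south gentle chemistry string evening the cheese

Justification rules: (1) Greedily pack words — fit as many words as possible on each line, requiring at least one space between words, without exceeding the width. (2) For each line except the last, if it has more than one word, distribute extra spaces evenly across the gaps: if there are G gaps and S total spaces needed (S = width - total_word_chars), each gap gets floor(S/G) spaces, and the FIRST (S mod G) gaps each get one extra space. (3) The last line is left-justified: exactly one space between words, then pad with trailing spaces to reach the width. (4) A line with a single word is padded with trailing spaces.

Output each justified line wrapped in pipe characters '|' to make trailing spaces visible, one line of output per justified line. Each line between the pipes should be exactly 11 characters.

Answer: |oats  salty|
|emerald    |
|sound   the|
|cat support|
|cat      or|
|tomato     |
|south      |
|gentle     |
|chemistry  |
|string     |
|evening the|
|cheese     |

Derivation:
Line 1: ['oats', 'salty'] (min_width=10, slack=1)
Line 2: ['emerald'] (min_width=7, slack=4)
Line 3: ['sound', 'the'] (min_width=9, slack=2)
Line 4: ['cat', 'support'] (min_width=11, slack=0)
Line 5: ['cat', 'or'] (min_width=6, slack=5)
Line 6: ['tomato'] (min_width=6, slack=5)
Line 7: ['south'] (min_width=5, slack=6)
Line 8: ['gentle'] (min_width=6, slack=5)
Line 9: ['chemistry'] (min_width=9, slack=2)
Line 10: ['string'] (min_width=6, slack=5)
Line 11: ['evening', 'the'] (min_width=11, slack=0)
Line 12: ['cheese'] (min_width=6, slack=5)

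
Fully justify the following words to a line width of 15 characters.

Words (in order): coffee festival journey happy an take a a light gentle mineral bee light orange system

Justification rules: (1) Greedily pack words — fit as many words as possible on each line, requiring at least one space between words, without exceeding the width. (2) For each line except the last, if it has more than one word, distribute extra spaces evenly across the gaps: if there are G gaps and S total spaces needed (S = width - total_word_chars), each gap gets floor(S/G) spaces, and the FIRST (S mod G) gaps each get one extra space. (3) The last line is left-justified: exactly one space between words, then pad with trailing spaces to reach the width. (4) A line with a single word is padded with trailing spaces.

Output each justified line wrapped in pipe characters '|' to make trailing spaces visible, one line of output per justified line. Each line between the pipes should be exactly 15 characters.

Answer: |coffee festival|
|journey   happy|
|an   take  a  a|
|light    gentle|
|mineral     bee|
|light    orange|
|system         |

Derivation:
Line 1: ['coffee', 'festival'] (min_width=15, slack=0)
Line 2: ['journey', 'happy'] (min_width=13, slack=2)
Line 3: ['an', 'take', 'a', 'a'] (min_width=11, slack=4)
Line 4: ['light', 'gentle'] (min_width=12, slack=3)
Line 5: ['mineral', 'bee'] (min_width=11, slack=4)
Line 6: ['light', 'orange'] (min_width=12, slack=3)
Line 7: ['system'] (min_width=6, slack=9)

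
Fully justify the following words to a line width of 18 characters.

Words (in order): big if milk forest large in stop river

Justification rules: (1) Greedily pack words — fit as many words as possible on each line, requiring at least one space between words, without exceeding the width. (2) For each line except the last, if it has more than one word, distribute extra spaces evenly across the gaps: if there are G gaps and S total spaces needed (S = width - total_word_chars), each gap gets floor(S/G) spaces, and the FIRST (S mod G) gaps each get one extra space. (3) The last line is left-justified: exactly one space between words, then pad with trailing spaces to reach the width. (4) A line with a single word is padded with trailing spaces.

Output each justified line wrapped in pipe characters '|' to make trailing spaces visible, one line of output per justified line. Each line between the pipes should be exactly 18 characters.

Answer: |big if milk forest|
|large    in   stop|
|river             |

Derivation:
Line 1: ['big', 'if', 'milk', 'forest'] (min_width=18, slack=0)
Line 2: ['large', 'in', 'stop'] (min_width=13, slack=5)
Line 3: ['river'] (min_width=5, slack=13)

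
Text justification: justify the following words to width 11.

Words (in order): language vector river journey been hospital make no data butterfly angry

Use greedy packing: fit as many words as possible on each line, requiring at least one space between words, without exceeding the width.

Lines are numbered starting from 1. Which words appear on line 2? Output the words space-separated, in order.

Line 1: ['language'] (min_width=8, slack=3)
Line 2: ['vector'] (min_width=6, slack=5)
Line 3: ['river'] (min_width=5, slack=6)
Line 4: ['journey'] (min_width=7, slack=4)
Line 5: ['been'] (min_width=4, slack=7)
Line 6: ['hospital'] (min_width=8, slack=3)
Line 7: ['make', 'no'] (min_width=7, slack=4)
Line 8: ['data'] (min_width=4, slack=7)
Line 9: ['butterfly'] (min_width=9, slack=2)
Line 10: ['angry'] (min_width=5, slack=6)

Answer: vector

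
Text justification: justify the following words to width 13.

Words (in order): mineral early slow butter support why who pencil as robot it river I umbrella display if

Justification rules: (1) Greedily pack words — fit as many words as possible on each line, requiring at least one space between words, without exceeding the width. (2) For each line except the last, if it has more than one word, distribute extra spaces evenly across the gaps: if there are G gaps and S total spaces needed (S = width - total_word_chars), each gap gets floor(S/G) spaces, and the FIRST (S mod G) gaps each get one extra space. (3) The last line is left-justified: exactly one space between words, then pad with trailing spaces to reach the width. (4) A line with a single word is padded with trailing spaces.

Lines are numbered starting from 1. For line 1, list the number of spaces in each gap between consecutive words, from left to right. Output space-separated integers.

Line 1: ['mineral', 'early'] (min_width=13, slack=0)
Line 2: ['slow', 'butter'] (min_width=11, slack=2)
Line 3: ['support', 'why'] (min_width=11, slack=2)
Line 4: ['who', 'pencil', 'as'] (min_width=13, slack=0)
Line 5: ['robot', 'it'] (min_width=8, slack=5)
Line 6: ['river', 'I'] (min_width=7, slack=6)
Line 7: ['umbrella'] (min_width=8, slack=5)
Line 8: ['display', 'if'] (min_width=10, slack=3)

Answer: 1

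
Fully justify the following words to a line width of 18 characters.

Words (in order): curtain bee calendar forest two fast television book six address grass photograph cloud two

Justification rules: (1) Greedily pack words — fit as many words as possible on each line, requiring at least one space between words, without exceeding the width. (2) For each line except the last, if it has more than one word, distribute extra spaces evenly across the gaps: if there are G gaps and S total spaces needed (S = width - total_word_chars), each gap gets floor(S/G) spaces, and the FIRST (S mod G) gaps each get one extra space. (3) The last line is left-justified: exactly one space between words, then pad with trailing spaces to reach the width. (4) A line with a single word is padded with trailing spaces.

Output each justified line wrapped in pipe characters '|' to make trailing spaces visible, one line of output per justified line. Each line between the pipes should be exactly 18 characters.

Line 1: ['curtain', 'bee'] (min_width=11, slack=7)
Line 2: ['calendar', 'forest'] (min_width=15, slack=3)
Line 3: ['two', 'fast'] (min_width=8, slack=10)
Line 4: ['television', 'book'] (min_width=15, slack=3)
Line 5: ['six', 'address', 'grass'] (min_width=17, slack=1)
Line 6: ['photograph', 'cloud'] (min_width=16, slack=2)
Line 7: ['two'] (min_width=3, slack=15)

Answer: |curtain        bee|
|calendar    forest|
|two           fast|
|television    book|
|six  address grass|
|photograph   cloud|
|two               |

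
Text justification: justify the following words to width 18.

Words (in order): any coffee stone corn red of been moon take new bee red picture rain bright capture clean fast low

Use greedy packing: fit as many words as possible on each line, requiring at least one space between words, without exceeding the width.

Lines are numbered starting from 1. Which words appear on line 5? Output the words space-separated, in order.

Answer: bright capture

Derivation:
Line 1: ['any', 'coffee', 'stone'] (min_width=16, slack=2)
Line 2: ['corn', 'red', 'of', 'been'] (min_width=16, slack=2)
Line 3: ['moon', 'take', 'new', 'bee'] (min_width=17, slack=1)
Line 4: ['red', 'picture', 'rain'] (min_width=16, slack=2)
Line 5: ['bright', 'capture'] (min_width=14, slack=4)
Line 6: ['clean', 'fast', 'low'] (min_width=14, slack=4)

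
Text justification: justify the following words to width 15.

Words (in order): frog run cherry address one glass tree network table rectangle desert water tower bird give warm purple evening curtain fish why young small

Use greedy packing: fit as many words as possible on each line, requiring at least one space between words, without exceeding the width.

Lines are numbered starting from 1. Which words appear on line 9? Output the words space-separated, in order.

Line 1: ['frog', 'run', 'cherry'] (min_width=15, slack=0)
Line 2: ['address', 'one'] (min_width=11, slack=4)
Line 3: ['glass', 'tree'] (min_width=10, slack=5)
Line 4: ['network', 'table'] (min_width=13, slack=2)
Line 5: ['rectangle'] (min_width=9, slack=6)
Line 6: ['desert', 'water'] (min_width=12, slack=3)
Line 7: ['tower', 'bird', 'give'] (min_width=15, slack=0)
Line 8: ['warm', 'purple'] (min_width=11, slack=4)
Line 9: ['evening', 'curtain'] (min_width=15, slack=0)
Line 10: ['fish', 'why', 'young'] (min_width=14, slack=1)
Line 11: ['small'] (min_width=5, slack=10)

Answer: evening curtain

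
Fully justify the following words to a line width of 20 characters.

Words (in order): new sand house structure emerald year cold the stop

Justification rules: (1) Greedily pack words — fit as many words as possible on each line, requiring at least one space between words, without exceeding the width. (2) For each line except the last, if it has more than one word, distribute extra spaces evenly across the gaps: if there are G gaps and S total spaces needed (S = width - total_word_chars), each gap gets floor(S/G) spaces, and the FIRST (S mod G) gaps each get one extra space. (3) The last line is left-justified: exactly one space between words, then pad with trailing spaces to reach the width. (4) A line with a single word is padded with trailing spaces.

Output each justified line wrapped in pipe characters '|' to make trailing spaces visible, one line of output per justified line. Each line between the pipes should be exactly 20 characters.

Answer: |new    sand    house|
|structure    emerald|
|year cold the stop  |

Derivation:
Line 1: ['new', 'sand', 'house'] (min_width=14, slack=6)
Line 2: ['structure', 'emerald'] (min_width=17, slack=3)
Line 3: ['year', 'cold', 'the', 'stop'] (min_width=18, slack=2)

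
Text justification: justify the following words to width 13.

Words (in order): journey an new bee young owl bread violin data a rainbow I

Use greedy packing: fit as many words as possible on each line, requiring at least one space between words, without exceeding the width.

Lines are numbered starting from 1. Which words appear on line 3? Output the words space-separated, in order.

Line 1: ['journey', 'an'] (min_width=10, slack=3)
Line 2: ['new', 'bee', 'young'] (min_width=13, slack=0)
Line 3: ['owl', 'bread'] (min_width=9, slack=4)
Line 4: ['violin', 'data', 'a'] (min_width=13, slack=0)
Line 5: ['rainbow', 'I'] (min_width=9, slack=4)

Answer: owl bread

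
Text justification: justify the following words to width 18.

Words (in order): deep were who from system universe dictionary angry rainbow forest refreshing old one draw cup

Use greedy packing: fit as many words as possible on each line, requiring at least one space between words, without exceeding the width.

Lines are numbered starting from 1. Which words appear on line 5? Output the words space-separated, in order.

Line 1: ['deep', 'were', 'who', 'from'] (min_width=18, slack=0)
Line 2: ['system', 'universe'] (min_width=15, slack=3)
Line 3: ['dictionary', 'angry'] (min_width=16, slack=2)
Line 4: ['rainbow', 'forest'] (min_width=14, slack=4)
Line 5: ['refreshing', 'old', 'one'] (min_width=18, slack=0)
Line 6: ['draw', 'cup'] (min_width=8, slack=10)

Answer: refreshing old one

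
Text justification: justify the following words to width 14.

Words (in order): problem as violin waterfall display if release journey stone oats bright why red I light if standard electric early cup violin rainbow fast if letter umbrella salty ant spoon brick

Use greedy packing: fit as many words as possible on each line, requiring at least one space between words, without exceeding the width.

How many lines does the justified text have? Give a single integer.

Line 1: ['problem', 'as'] (min_width=10, slack=4)
Line 2: ['violin'] (min_width=6, slack=8)
Line 3: ['waterfall'] (min_width=9, slack=5)
Line 4: ['display', 'if'] (min_width=10, slack=4)
Line 5: ['release'] (min_width=7, slack=7)
Line 6: ['journey', 'stone'] (min_width=13, slack=1)
Line 7: ['oats', 'bright'] (min_width=11, slack=3)
Line 8: ['why', 'red', 'I'] (min_width=9, slack=5)
Line 9: ['light', 'if'] (min_width=8, slack=6)
Line 10: ['standard'] (min_width=8, slack=6)
Line 11: ['electric', 'early'] (min_width=14, slack=0)
Line 12: ['cup', 'violin'] (min_width=10, slack=4)
Line 13: ['rainbow', 'fast'] (min_width=12, slack=2)
Line 14: ['if', 'letter'] (min_width=9, slack=5)
Line 15: ['umbrella', 'salty'] (min_width=14, slack=0)
Line 16: ['ant', 'spoon'] (min_width=9, slack=5)
Line 17: ['brick'] (min_width=5, slack=9)
Total lines: 17

Answer: 17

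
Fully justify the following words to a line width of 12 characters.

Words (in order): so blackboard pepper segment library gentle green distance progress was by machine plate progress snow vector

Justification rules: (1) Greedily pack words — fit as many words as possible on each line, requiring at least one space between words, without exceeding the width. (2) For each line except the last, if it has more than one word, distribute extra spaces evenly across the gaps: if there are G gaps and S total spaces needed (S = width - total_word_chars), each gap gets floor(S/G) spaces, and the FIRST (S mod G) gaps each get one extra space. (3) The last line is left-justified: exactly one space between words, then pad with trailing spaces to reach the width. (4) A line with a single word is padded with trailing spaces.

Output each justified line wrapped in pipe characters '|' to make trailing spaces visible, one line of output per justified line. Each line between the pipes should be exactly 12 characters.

Answer: |so          |
|blackboard  |
|pepper      |
|segment     |
|library     |
|gentle green|
|distance    |
|progress was|
|by   machine|
|plate       |
|progress    |
|snow vector |

Derivation:
Line 1: ['so'] (min_width=2, slack=10)
Line 2: ['blackboard'] (min_width=10, slack=2)
Line 3: ['pepper'] (min_width=6, slack=6)
Line 4: ['segment'] (min_width=7, slack=5)
Line 5: ['library'] (min_width=7, slack=5)
Line 6: ['gentle', 'green'] (min_width=12, slack=0)
Line 7: ['distance'] (min_width=8, slack=4)
Line 8: ['progress', 'was'] (min_width=12, slack=0)
Line 9: ['by', 'machine'] (min_width=10, slack=2)
Line 10: ['plate'] (min_width=5, slack=7)
Line 11: ['progress'] (min_width=8, slack=4)
Line 12: ['snow', 'vector'] (min_width=11, slack=1)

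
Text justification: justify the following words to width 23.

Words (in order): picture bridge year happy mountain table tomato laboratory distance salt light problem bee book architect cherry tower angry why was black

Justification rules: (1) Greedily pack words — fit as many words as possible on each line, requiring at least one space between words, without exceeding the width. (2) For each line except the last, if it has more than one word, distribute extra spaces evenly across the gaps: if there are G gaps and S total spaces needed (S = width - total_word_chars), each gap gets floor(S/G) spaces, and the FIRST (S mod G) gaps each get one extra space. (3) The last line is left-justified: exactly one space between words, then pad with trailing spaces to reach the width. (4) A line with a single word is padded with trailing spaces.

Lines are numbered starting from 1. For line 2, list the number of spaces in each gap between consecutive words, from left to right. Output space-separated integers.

Line 1: ['picture', 'bridge', 'year'] (min_width=19, slack=4)
Line 2: ['happy', 'mountain', 'table'] (min_width=20, slack=3)
Line 3: ['tomato', 'laboratory'] (min_width=17, slack=6)
Line 4: ['distance', 'salt', 'light'] (min_width=19, slack=4)
Line 5: ['problem', 'bee', 'book'] (min_width=16, slack=7)
Line 6: ['architect', 'cherry', 'tower'] (min_width=22, slack=1)
Line 7: ['angry', 'why', 'was', 'black'] (min_width=19, slack=4)

Answer: 3 2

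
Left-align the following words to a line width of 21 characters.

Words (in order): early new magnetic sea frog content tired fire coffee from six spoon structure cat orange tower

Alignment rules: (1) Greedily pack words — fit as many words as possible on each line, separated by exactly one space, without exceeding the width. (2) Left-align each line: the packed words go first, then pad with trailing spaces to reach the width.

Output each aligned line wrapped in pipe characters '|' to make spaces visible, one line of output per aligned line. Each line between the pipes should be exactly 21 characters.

Line 1: ['early', 'new', 'magnetic'] (min_width=18, slack=3)
Line 2: ['sea', 'frog', 'content'] (min_width=16, slack=5)
Line 3: ['tired', 'fire', 'coffee'] (min_width=17, slack=4)
Line 4: ['from', 'six', 'spoon'] (min_width=14, slack=7)
Line 5: ['structure', 'cat', 'orange'] (min_width=20, slack=1)
Line 6: ['tower'] (min_width=5, slack=16)

Answer: |early new magnetic   |
|sea frog content     |
|tired fire coffee    |
|from six spoon       |
|structure cat orange |
|tower                |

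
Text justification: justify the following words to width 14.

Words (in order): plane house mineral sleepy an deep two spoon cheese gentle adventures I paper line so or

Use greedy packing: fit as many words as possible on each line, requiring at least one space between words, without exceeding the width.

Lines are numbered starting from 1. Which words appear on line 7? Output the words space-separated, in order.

Line 1: ['plane', 'house'] (min_width=11, slack=3)
Line 2: ['mineral', 'sleepy'] (min_width=14, slack=0)
Line 3: ['an', 'deep', 'two'] (min_width=11, slack=3)
Line 4: ['spoon', 'cheese'] (min_width=12, slack=2)
Line 5: ['gentle'] (min_width=6, slack=8)
Line 6: ['adventures', 'I'] (min_width=12, slack=2)
Line 7: ['paper', 'line', 'so'] (min_width=13, slack=1)
Line 8: ['or'] (min_width=2, slack=12)

Answer: paper line so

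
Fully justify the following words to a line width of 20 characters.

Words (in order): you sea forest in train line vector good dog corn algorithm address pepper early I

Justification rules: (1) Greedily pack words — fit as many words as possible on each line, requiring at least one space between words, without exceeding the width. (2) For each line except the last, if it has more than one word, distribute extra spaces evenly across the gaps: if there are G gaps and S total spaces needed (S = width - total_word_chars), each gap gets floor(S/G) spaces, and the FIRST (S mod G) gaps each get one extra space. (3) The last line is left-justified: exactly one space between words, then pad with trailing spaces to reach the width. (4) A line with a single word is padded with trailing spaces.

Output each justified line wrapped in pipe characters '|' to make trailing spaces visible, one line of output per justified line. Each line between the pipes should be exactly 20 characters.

Line 1: ['you', 'sea', 'forest', 'in'] (min_width=17, slack=3)
Line 2: ['train', 'line', 'vector'] (min_width=17, slack=3)
Line 3: ['good', 'dog', 'corn'] (min_width=13, slack=7)
Line 4: ['algorithm', 'address'] (min_width=17, slack=3)
Line 5: ['pepper', 'early', 'I'] (min_width=14, slack=6)

Answer: |you  sea  forest  in|
|train   line  vector|
|good     dog    corn|
|algorithm    address|
|pepper early I      |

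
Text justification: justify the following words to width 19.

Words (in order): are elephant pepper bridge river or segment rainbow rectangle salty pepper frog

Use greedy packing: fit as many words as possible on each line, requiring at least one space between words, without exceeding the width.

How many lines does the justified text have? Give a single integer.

Answer: 5

Derivation:
Line 1: ['are', 'elephant', 'pepper'] (min_width=19, slack=0)
Line 2: ['bridge', 'river', 'or'] (min_width=15, slack=4)
Line 3: ['segment', 'rainbow'] (min_width=15, slack=4)
Line 4: ['rectangle', 'salty'] (min_width=15, slack=4)
Line 5: ['pepper', 'frog'] (min_width=11, slack=8)
Total lines: 5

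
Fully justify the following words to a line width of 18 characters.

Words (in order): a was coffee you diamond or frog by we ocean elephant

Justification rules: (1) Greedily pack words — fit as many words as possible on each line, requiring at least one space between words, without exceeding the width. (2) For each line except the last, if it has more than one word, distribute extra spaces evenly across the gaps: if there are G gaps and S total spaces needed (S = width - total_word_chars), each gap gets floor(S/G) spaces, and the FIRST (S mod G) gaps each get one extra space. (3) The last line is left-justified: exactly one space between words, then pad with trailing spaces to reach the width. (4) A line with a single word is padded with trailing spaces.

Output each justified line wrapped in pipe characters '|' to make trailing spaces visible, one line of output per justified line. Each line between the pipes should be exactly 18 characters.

Answer: |a  was  coffee you|
|diamond or frog by|
|we ocean elephant |

Derivation:
Line 1: ['a', 'was', 'coffee', 'you'] (min_width=16, slack=2)
Line 2: ['diamond', 'or', 'frog', 'by'] (min_width=18, slack=0)
Line 3: ['we', 'ocean', 'elephant'] (min_width=17, slack=1)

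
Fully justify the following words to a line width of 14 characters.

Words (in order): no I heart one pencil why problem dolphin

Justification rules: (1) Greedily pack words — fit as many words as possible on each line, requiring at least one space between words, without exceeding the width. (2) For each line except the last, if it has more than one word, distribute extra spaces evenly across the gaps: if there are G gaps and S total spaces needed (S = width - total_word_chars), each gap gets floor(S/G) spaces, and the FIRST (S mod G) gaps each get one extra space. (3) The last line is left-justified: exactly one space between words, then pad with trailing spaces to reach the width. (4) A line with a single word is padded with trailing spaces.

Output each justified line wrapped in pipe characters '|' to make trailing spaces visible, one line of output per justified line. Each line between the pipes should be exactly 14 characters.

Answer: |no I heart one|
|pencil     why|
|problem       |
|dolphin       |

Derivation:
Line 1: ['no', 'I', 'heart', 'one'] (min_width=14, slack=0)
Line 2: ['pencil', 'why'] (min_width=10, slack=4)
Line 3: ['problem'] (min_width=7, slack=7)
Line 4: ['dolphin'] (min_width=7, slack=7)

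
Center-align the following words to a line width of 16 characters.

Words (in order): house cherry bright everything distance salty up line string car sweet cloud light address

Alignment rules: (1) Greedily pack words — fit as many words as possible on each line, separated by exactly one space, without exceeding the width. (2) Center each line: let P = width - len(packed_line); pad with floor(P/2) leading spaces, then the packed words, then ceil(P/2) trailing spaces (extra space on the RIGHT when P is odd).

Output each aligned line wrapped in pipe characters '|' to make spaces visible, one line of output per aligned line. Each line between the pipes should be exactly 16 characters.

Answer: |  house cherry  |
|     bright     |
|   everything   |
| distance salty |
| up line string |
|car sweet cloud |
| light address  |

Derivation:
Line 1: ['house', 'cherry'] (min_width=12, slack=4)
Line 2: ['bright'] (min_width=6, slack=10)
Line 3: ['everything'] (min_width=10, slack=6)
Line 4: ['distance', 'salty'] (min_width=14, slack=2)
Line 5: ['up', 'line', 'string'] (min_width=14, slack=2)
Line 6: ['car', 'sweet', 'cloud'] (min_width=15, slack=1)
Line 7: ['light', 'address'] (min_width=13, slack=3)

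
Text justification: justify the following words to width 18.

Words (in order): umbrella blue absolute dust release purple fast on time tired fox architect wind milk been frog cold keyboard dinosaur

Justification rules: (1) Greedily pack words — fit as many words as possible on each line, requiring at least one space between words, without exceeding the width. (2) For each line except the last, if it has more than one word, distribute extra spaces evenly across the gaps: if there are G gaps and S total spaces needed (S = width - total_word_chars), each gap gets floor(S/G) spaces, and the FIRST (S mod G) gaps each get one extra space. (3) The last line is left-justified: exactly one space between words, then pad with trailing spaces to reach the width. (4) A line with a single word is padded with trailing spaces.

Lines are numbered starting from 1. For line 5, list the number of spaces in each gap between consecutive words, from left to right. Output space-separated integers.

Line 1: ['umbrella', 'blue'] (min_width=13, slack=5)
Line 2: ['absolute', 'dust'] (min_width=13, slack=5)
Line 3: ['release', 'purple'] (min_width=14, slack=4)
Line 4: ['fast', 'on', 'time', 'tired'] (min_width=18, slack=0)
Line 5: ['fox', 'architect', 'wind'] (min_width=18, slack=0)
Line 6: ['milk', 'been', 'frog'] (min_width=14, slack=4)
Line 7: ['cold', 'keyboard'] (min_width=13, slack=5)
Line 8: ['dinosaur'] (min_width=8, slack=10)

Answer: 1 1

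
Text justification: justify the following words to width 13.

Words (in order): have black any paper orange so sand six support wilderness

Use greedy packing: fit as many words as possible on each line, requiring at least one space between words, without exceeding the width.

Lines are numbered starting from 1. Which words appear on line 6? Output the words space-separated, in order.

Line 1: ['have', 'black'] (min_width=10, slack=3)
Line 2: ['any', 'paper'] (min_width=9, slack=4)
Line 3: ['orange', 'so'] (min_width=9, slack=4)
Line 4: ['sand', 'six'] (min_width=8, slack=5)
Line 5: ['support'] (min_width=7, slack=6)
Line 6: ['wilderness'] (min_width=10, slack=3)

Answer: wilderness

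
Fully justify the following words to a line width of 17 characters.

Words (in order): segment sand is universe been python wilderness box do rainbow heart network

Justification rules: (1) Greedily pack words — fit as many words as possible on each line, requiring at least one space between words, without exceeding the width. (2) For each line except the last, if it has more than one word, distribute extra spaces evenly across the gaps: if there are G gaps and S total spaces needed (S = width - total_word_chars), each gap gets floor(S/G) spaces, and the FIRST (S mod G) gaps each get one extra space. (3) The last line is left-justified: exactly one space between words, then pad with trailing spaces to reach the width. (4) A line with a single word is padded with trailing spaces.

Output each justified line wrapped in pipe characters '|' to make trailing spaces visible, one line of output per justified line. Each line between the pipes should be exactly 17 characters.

Answer: |segment  sand  is|
|universe     been|
|python wilderness|
|box   do  rainbow|
|heart network    |

Derivation:
Line 1: ['segment', 'sand', 'is'] (min_width=15, slack=2)
Line 2: ['universe', 'been'] (min_width=13, slack=4)
Line 3: ['python', 'wilderness'] (min_width=17, slack=0)
Line 4: ['box', 'do', 'rainbow'] (min_width=14, slack=3)
Line 5: ['heart', 'network'] (min_width=13, slack=4)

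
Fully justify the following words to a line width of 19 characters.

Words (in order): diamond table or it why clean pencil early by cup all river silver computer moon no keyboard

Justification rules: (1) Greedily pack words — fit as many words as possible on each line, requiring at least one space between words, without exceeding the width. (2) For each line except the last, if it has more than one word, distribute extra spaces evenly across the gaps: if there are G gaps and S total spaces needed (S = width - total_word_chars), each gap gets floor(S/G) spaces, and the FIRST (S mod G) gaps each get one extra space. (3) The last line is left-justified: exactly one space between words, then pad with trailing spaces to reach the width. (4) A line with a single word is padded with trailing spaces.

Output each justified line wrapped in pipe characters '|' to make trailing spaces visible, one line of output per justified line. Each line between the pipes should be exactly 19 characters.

Answer: |diamond table or it|
|why   clean  pencil|
|early  by  cup  all|
|river        silver|
|computer   moon  no|
|keyboard           |

Derivation:
Line 1: ['diamond', 'table', 'or', 'it'] (min_width=19, slack=0)
Line 2: ['why', 'clean', 'pencil'] (min_width=16, slack=3)
Line 3: ['early', 'by', 'cup', 'all'] (min_width=16, slack=3)
Line 4: ['river', 'silver'] (min_width=12, slack=7)
Line 5: ['computer', 'moon', 'no'] (min_width=16, slack=3)
Line 6: ['keyboard'] (min_width=8, slack=11)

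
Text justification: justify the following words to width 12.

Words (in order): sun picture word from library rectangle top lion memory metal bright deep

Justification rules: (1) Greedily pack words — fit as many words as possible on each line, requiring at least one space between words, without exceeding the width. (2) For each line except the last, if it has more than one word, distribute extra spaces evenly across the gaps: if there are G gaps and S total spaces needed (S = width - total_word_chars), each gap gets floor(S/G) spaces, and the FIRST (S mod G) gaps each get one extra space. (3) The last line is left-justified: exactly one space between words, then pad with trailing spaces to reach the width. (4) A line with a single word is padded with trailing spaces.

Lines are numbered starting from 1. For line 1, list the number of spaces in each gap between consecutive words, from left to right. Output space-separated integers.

Line 1: ['sun', 'picture'] (min_width=11, slack=1)
Line 2: ['word', 'from'] (min_width=9, slack=3)
Line 3: ['library'] (min_width=7, slack=5)
Line 4: ['rectangle'] (min_width=9, slack=3)
Line 5: ['top', 'lion'] (min_width=8, slack=4)
Line 6: ['memory', 'metal'] (min_width=12, slack=0)
Line 7: ['bright', 'deep'] (min_width=11, slack=1)

Answer: 2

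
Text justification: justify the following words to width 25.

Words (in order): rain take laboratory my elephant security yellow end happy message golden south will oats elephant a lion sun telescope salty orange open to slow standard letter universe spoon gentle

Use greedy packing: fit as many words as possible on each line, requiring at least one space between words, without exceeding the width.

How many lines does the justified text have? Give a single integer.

Answer: 8

Derivation:
Line 1: ['rain', 'take', 'laboratory', 'my'] (min_width=23, slack=2)
Line 2: ['elephant', 'security', 'yellow'] (min_width=24, slack=1)
Line 3: ['end', 'happy', 'message', 'golden'] (min_width=24, slack=1)
Line 4: ['south', 'will', 'oats', 'elephant'] (min_width=24, slack=1)
Line 5: ['a', 'lion', 'sun', 'telescope'] (min_width=20, slack=5)
Line 6: ['salty', 'orange', 'open', 'to', 'slow'] (min_width=25, slack=0)
Line 7: ['standard', 'letter', 'universe'] (min_width=24, slack=1)
Line 8: ['spoon', 'gentle'] (min_width=12, slack=13)
Total lines: 8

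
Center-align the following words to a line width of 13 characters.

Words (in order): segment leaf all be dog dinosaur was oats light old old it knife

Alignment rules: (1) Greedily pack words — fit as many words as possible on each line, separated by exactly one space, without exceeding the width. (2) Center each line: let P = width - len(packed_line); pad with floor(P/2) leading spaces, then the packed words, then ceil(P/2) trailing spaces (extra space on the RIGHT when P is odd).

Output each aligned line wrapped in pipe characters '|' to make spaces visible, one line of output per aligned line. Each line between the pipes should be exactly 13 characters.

Answer: |segment leaf |
| all be dog  |
|dinosaur was |
| oats light  |
| old old it  |
|    knife    |

Derivation:
Line 1: ['segment', 'leaf'] (min_width=12, slack=1)
Line 2: ['all', 'be', 'dog'] (min_width=10, slack=3)
Line 3: ['dinosaur', 'was'] (min_width=12, slack=1)
Line 4: ['oats', 'light'] (min_width=10, slack=3)
Line 5: ['old', 'old', 'it'] (min_width=10, slack=3)
Line 6: ['knife'] (min_width=5, slack=8)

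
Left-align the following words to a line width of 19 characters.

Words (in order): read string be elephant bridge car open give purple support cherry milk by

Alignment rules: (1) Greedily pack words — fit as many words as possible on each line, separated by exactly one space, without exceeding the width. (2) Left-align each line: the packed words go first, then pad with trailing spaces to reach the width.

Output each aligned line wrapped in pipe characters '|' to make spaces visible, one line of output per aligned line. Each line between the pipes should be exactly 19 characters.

Line 1: ['read', 'string', 'be'] (min_width=14, slack=5)
Line 2: ['elephant', 'bridge', 'car'] (min_width=19, slack=0)
Line 3: ['open', 'give', 'purple'] (min_width=16, slack=3)
Line 4: ['support', 'cherry', 'milk'] (min_width=19, slack=0)
Line 5: ['by'] (min_width=2, slack=17)

Answer: |read string be     |
|elephant bridge car|
|open give purple   |
|support cherry milk|
|by                 |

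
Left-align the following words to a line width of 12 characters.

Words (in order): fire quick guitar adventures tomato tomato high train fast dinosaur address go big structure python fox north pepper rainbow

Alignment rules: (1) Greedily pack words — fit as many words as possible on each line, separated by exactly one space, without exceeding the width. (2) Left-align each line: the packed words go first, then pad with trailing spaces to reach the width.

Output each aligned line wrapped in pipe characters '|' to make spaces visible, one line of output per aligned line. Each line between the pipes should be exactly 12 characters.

Answer: |fire quick  |
|guitar      |
|adventures  |
|tomato      |
|tomato high |
|train fast  |
|dinosaur    |
|address go  |
|big         |
|structure   |
|python fox  |
|north pepper|
|rainbow     |

Derivation:
Line 1: ['fire', 'quick'] (min_width=10, slack=2)
Line 2: ['guitar'] (min_width=6, slack=6)
Line 3: ['adventures'] (min_width=10, slack=2)
Line 4: ['tomato'] (min_width=6, slack=6)
Line 5: ['tomato', 'high'] (min_width=11, slack=1)
Line 6: ['train', 'fast'] (min_width=10, slack=2)
Line 7: ['dinosaur'] (min_width=8, slack=4)
Line 8: ['address', 'go'] (min_width=10, slack=2)
Line 9: ['big'] (min_width=3, slack=9)
Line 10: ['structure'] (min_width=9, slack=3)
Line 11: ['python', 'fox'] (min_width=10, slack=2)
Line 12: ['north', 'pepper'] (min_width=12, slack=0)
Line 13: ['rainbow'] (min_width=7, slack=5)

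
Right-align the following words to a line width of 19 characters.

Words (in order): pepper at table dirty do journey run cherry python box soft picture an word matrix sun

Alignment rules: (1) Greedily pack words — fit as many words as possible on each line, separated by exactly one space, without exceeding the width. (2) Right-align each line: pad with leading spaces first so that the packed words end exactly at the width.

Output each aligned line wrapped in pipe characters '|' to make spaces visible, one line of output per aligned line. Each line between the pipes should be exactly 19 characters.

Answer: |    pepper at table|
|   dirty do journey|
|  run cherry python|
|box soft picture an|
|    word matrix sun|

Derivation:
Line 1: ['pepper', 'at', 'table'] (min_width=15, slack=4)
Line 2: ['dirty', 'do', 'journey'] (min_width=16, slack=3)
Line 3: ['run', 'cherry', 'python'] (min_width=17, slack=2)
Line 4: ['box', 'soft', 'picture', 'an'] (min_width=19, slack=0)
Line 5: ['word', 'matrix', 'sun'] (min_width=15, slack=4)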